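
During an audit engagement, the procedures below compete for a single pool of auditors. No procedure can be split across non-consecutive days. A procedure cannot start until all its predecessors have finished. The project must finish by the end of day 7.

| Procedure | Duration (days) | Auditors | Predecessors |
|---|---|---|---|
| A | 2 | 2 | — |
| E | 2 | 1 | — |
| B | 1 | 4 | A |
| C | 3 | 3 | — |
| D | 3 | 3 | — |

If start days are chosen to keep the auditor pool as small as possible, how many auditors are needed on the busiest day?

Early-start (A@1, E@1, B@3, C@1, D@1) gives peak 10: d1:9  d2:9  d3:10  d4:0  d5:0  d6:0  d7:0.
Shift E→3, B→4, D→5.
Schedule A@1, E@3, B@4, C@1, D@5: d1:5  d2:5  d3:4  d4:5  d5:3  d6:3  d7:3 — peak 5.

5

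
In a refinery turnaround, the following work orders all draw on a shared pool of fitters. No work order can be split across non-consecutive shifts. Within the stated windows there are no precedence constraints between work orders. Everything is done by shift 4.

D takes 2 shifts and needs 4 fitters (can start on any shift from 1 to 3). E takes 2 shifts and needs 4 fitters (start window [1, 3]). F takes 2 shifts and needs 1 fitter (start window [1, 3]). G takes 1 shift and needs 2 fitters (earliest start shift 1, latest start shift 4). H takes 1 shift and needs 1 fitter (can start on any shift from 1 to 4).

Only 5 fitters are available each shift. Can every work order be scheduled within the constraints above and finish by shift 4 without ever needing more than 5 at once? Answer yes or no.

Total fitter-shifts = 21; over 4 shifts the average is 21/4 > 5, so some shift must exceed 5.

no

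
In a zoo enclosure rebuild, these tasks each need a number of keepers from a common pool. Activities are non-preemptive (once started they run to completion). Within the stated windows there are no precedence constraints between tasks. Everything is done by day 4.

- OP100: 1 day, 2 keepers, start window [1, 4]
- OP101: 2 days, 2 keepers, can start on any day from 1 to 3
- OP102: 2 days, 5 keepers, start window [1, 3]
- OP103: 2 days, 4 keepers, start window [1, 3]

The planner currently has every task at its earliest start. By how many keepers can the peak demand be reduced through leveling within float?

6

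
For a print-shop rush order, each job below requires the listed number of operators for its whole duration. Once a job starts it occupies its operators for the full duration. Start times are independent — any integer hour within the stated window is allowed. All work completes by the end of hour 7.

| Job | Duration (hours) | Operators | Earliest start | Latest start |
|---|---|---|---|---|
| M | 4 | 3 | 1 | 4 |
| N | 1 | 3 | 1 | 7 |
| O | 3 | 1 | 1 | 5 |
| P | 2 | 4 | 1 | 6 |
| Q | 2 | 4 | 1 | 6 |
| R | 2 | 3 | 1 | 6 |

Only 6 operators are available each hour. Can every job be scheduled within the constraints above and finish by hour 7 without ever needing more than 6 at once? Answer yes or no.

no

The minimum achievable peak is 7; 6 < 7, so no feasible schedule stays within the cap.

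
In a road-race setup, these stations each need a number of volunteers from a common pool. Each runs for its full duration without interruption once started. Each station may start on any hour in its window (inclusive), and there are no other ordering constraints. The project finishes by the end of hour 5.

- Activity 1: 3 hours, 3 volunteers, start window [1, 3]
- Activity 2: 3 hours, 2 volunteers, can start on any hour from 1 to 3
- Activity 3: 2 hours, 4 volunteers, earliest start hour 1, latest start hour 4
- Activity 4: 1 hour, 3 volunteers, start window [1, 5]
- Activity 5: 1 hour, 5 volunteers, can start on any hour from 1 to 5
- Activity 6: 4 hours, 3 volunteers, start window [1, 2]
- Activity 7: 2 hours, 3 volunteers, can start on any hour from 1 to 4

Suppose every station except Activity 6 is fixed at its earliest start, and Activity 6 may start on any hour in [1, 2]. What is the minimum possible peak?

20

Activity 6@1: h1:23  h2:15  h3:8  h4:3  h5:0 → peak 23
Activity 6@2: h1:20  h2:15  h3:8  h4:3  h5:3 → peak 20
Best is Activity 6@2, peak 20.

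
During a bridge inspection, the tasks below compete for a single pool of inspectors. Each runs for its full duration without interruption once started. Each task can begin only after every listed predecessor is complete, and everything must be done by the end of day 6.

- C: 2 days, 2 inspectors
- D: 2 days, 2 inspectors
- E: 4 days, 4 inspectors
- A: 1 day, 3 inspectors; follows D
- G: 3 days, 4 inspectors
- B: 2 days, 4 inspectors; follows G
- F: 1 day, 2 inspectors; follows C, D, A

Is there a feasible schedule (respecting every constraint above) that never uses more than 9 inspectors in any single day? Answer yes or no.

no

The minimum achievable peak is 10; 9 < 10, so no feasible schedule stays within the cap.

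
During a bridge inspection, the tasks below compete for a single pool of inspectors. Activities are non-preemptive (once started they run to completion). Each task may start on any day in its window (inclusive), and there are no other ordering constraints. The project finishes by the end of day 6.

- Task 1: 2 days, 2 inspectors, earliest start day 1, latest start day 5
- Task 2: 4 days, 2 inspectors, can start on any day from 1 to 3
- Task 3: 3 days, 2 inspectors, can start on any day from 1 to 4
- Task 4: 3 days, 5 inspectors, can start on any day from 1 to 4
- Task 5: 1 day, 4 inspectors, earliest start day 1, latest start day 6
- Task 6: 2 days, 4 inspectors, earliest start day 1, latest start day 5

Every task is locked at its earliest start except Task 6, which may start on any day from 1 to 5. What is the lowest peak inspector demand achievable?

15

Task 6@1: d1:19  d2:15  d3:9  d4:2  d5:0  d6:0 → peak 19
Task 6@2: d1:15  d2:15  d3:13  d4:2  d5:0  d6:0 → peak 15
Task 6@3: d1:15  d2:11  d3:13  d4:6  d5:0  d6:0 → peak 15
Task 6@4: d1:15  d2:11  d3:9  d4:6  d5:4  d6:0 → peak 15
Task 6@5: d1:15  d2:11  d3:9  d4:2  d5:4  d6:4 → peak 15
Best is Task 6@2, peak 15.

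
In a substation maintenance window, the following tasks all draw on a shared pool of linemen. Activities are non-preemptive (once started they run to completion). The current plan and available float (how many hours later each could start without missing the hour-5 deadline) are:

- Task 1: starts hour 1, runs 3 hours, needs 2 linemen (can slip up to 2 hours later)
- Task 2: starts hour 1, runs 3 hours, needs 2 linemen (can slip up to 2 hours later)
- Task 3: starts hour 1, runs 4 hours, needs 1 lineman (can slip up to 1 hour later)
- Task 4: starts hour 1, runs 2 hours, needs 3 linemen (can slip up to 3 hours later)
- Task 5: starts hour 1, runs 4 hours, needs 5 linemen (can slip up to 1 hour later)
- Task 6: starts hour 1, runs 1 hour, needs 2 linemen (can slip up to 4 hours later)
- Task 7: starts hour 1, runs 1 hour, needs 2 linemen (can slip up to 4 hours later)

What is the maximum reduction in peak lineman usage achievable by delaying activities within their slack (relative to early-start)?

Early-start peak: h1:17  h2:13  h3:10  h4:6  h5:0 ⇒ 17.
Leveled (Task 1@1, Task 2@1, Task 3@1, Task 4@4, Task 5@1, Task 6@5, Task 7@5): h1:10  h2:10  h3:10  h4:9  h5:7 ⇒ 10.
Reduction 17 − 10 = 7.

7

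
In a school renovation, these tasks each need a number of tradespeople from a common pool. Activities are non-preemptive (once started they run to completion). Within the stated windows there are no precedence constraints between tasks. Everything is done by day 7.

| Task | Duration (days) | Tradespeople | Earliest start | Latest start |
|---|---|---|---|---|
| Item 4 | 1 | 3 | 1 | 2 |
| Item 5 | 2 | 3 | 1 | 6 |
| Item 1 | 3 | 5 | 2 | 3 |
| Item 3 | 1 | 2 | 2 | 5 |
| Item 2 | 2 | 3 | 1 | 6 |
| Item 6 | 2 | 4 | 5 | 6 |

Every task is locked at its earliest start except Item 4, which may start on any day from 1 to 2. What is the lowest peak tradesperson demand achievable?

Item 4@1: d1:9  d2:13  d3:5  d4:5  d5:4  d6:4  d7:0 → peak 13
Item 4@2: d1:6  d2:16  d3:5  d4:5  d5:4  d6:4  d7:0 → peak 16
Best is Item 4@1, peak 13.

13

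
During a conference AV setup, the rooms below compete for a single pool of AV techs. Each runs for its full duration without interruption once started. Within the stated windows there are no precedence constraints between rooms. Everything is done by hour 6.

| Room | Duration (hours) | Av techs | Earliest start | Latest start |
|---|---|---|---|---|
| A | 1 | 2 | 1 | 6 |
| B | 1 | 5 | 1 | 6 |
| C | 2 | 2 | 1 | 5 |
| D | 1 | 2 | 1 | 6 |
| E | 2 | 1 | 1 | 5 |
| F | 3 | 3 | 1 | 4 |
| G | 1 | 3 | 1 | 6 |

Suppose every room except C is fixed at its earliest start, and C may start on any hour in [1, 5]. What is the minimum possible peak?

16

C@1: h1:18  h2:6  h3:3  h4:0  h5:0  h6:0 → peak 18
C@2: h1:16  h2:6  h3:5  h4:0  h5:0  h6:0 → peak 16
C@3: h1:16  h2:4  h3:5  h4:2  h5:0  h6:0 → peak 16
C@4: h1:16  h2:4  h3:3  h4:2  h5:2  h6:0 → peak 16
C@5: h1:16  h2:4  h3:3  h4:0  h5:2  h6:2 → peak 16
Best is C@2, peak 16.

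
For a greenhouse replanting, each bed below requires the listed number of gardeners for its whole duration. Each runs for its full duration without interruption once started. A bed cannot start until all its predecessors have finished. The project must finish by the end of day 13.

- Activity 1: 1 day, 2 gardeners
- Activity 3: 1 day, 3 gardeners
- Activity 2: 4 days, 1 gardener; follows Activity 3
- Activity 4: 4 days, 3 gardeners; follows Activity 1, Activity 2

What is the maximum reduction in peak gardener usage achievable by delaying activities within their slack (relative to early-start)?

Early-start peak: d1:5  d2:1  d3:1  d4:1  d5:1  d6:3  d7:3  d8:3  d9:3  d10:0  d11:0  d12:0  d13:0 ⇒ 5.
Leveled (Activity 1@1, Activity 3@2, Activity 2@3, Activity 4@7): d1:2  d2:3  d3:1  d4:1  d5:1  d6:1  d7:3  d8:3  d9:3  d10:3  d11:0  d12:0  d13:0 ⇒ 3.
Reduction 5 − 3 = 2.

2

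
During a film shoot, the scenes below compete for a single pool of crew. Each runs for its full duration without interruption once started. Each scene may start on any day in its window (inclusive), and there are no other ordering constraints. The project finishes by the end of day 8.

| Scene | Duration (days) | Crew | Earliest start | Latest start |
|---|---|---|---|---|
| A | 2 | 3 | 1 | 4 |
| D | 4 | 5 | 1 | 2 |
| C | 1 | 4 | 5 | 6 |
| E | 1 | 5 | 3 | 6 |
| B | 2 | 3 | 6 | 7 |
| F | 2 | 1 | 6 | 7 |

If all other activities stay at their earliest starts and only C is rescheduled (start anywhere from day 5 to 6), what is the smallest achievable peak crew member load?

10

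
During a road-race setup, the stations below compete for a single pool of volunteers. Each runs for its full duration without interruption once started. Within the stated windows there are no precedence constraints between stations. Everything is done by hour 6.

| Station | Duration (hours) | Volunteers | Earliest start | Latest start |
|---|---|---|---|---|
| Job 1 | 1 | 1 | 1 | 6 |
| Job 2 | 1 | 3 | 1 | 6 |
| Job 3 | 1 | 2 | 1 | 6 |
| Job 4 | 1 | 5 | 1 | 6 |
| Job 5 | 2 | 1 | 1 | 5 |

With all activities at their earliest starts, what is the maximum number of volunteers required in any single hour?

12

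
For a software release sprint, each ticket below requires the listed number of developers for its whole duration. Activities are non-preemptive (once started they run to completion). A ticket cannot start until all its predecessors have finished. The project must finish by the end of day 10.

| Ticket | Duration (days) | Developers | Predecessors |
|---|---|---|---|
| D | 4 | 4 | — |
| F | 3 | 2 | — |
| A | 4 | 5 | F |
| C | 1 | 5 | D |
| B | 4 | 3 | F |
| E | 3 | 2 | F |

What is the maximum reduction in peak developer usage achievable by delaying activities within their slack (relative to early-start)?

7

Early-start peak: d1:6  d2:6  d3:6  d4:14  d5:15  d6:10  d7:8  d8:0  d9:0  d10:0 ⇒ 15.
Leveled (D@1, F@1, A@5, C@9, B@4, E@8): d1:6  d2:6  d3:6  d4:7  d5:8  d6:8  d7:8  d8:7  d9:7  d10:2 ⇒ 8.
Reduction 15 − 8 = 7.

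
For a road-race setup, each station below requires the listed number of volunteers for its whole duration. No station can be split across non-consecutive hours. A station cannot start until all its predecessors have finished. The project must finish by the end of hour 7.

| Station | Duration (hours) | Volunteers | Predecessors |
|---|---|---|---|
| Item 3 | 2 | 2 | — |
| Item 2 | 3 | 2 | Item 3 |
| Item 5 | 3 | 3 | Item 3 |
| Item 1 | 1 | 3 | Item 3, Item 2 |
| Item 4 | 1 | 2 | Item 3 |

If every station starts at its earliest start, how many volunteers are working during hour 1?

At early start, hour 1 has: Item 3.
Demand: 2 = 2.

2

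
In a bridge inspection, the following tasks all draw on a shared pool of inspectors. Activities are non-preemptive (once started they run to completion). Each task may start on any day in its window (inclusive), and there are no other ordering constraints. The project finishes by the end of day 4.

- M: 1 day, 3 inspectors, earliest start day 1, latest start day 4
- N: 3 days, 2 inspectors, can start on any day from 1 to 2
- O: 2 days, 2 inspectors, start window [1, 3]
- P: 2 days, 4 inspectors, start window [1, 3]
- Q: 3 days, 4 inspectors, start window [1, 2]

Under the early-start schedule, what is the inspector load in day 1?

15

At early start, day 1 has: M, N, O, P, Q.
Demand: 3 + 2 + 2 + 4 + 4 = 15.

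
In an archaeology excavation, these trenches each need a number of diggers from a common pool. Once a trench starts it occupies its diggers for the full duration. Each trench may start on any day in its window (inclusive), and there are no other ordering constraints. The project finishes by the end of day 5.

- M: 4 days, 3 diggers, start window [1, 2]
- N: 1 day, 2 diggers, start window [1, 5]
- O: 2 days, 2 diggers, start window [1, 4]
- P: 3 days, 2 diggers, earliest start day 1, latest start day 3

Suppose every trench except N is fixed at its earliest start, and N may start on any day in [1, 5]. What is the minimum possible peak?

7

N@1: d1:9  d2:7  d3:5  d4:3  d5:0 → peak 9
N@2: d1:7  d2:9  d3:5  d4:3  d5:0 → peak 9
N@3: d1:7  d2:7  d3:7  d4:3  d5:0 → peak 7
N@4: d1:7  d2:7  d3:5  d4:5  d5:0 → peak 7
N@5: d1:7  d2:7  d3:5  d4:3  d5:2 → peak 7
Best is N@3, peak 7.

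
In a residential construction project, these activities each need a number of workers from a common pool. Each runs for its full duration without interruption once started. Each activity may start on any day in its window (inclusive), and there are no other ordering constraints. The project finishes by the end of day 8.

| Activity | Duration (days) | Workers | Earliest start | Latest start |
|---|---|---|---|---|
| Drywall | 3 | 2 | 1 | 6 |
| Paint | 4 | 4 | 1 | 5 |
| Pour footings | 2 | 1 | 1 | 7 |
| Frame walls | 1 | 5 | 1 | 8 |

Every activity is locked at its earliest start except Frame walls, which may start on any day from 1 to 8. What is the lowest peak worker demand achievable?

7

Frame walls@1: d1:12  d2:7  d3:6  d4:4  d5:0  d6:0  d7:0  d8:0 → peak 12
Frame walls@2: d1:7  d2:12  d3:6  d4:4  d5:0  d6:0  d7:0  d8:0 → peak 12
Frame walls@3: d1:7  d2:7  d3:11  d4:4  d5:0  d6:0  d7:0  d8:0 → peak 11
Frame walls@4: d1:7  d2:7  d3:6  d4:9  d5:0  d6:0  d7:0  d8:0 → peak 9
Frame walls@5: d1:7  d2:7  d3:6  d4:4  d5:5  d6:0  d7:0  d8:0 → peak 7
Frame walls@6: d1:7  d2:7  d3:6  d4:4  d5:0  d6:5  d7:0  d8:0 → peak 7
Frame walls@7: d1:7  d2:7  d3:6  d4:4  d5:0  d6:0  d7:5  d8:0 → peak 7
Frame walls@8: d1:7  d2:7  d3:6  d4:4  d5:0  d6:0  d7:0  d8:5 → peak 7
Best is Frame walls@5, peak 7.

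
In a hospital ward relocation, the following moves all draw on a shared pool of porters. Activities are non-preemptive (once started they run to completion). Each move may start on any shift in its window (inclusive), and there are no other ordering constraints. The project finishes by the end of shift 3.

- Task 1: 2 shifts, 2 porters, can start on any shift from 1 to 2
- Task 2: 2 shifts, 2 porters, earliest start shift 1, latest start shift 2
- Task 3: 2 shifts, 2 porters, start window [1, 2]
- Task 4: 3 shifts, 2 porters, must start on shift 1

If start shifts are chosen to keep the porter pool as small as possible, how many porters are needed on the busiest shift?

8

Schedule Task 1@1, Task 2@1, Task 3@1, Task 4@1: s1:8  s2:8  s3:2 — peak 8.
No arrangement of the 8 feasible schedules does better.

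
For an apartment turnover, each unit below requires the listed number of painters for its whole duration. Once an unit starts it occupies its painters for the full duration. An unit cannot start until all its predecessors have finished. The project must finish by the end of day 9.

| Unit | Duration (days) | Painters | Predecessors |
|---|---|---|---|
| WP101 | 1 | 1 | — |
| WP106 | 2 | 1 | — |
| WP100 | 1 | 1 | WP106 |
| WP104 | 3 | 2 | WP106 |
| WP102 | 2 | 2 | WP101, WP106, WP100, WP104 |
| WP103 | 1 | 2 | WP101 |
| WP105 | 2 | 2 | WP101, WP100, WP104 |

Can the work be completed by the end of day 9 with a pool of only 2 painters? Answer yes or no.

Total painter-days = 20; over 9 days the average is 20/9 > 2, so some day must exceed 2.

no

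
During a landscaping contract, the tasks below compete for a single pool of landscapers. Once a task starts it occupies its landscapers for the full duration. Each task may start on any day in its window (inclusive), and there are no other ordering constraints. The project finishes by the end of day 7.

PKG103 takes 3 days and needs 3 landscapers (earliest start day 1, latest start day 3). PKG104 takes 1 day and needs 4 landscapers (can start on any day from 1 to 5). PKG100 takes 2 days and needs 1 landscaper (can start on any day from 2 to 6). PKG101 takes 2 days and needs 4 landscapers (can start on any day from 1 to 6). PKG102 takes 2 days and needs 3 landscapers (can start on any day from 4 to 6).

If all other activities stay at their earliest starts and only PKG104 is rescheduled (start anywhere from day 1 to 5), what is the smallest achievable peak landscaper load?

PKG104@1: d1:11  d2:8  d3:4  d4:3  d5:3  d6:0  d7:0 → peak 11
PKG104@2: d1:7  d2:12  d3:4  d4:3  d5:3  d6:0  d7:0 → peak 12
PKG104@3: d1:7  d2:8  d3:8  d4:3  d5:3  d6:0  d7:0 → peak 8
PKG104@4: d1:7  d2:8  d3:4  d4:7  d5:3  d6:0  d7:0 → peak 8
PKG104@5: d1:7  d2:8  d3:4  d4:3  d5:7  d6:0  d7:0 → peak 8
Best is PKG104@3, peak 8.

8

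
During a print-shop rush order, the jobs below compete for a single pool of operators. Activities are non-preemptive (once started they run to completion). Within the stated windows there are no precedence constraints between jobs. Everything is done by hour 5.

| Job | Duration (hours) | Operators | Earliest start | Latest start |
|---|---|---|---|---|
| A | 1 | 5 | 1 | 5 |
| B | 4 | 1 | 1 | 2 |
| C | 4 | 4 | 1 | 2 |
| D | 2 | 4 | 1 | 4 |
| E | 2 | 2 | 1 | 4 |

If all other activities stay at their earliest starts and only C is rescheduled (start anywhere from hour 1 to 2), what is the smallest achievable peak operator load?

C@1: h1:16  h2:11  h3:5  h4:5  h5:0 → peak 16
C@2: h1:12  h2:11  h3:5  h4:5  h5:4 → peak 12
Best is C@2, peak 12.

12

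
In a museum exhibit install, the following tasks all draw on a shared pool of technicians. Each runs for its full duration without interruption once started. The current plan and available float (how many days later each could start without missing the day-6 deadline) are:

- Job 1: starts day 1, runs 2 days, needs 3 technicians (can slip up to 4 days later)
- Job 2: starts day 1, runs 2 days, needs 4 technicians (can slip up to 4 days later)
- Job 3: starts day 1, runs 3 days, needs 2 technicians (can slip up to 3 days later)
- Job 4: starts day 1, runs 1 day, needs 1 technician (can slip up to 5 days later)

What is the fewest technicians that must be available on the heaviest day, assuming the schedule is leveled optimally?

Early-start (Job 1@1, Job 2@1, Job 3@1, Job 4@1) gives peak 10: d1:10  d2:9  d3:2  d4:0  d5:0  d6:0.
Shift Job 2→4, Job 4→3.
Schedule Job 1@1, Job 2@4, Job 3@1, Job 4@3: d1:5  d2:5  d3:3  d4:4  d5:4  d6:0 — peak 5.

5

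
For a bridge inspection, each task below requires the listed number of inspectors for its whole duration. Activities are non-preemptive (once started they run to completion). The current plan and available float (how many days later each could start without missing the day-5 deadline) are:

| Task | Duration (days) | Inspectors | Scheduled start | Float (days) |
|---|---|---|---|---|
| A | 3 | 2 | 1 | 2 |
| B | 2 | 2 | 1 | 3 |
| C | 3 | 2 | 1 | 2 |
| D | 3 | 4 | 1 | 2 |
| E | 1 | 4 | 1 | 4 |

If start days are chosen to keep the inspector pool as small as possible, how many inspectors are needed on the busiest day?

8

Early-start (A@1, B@1, C@1, D@1, E@1) gives peak 14: d1:14  d2:10  d3:8  d4:0  d5:0.
Shift D→3, E→4.
Schedule A@1, B@1, C@1, D@3, E@4: d1:6  d2:6  d3:8  d4:8  d5:4 — peak 8.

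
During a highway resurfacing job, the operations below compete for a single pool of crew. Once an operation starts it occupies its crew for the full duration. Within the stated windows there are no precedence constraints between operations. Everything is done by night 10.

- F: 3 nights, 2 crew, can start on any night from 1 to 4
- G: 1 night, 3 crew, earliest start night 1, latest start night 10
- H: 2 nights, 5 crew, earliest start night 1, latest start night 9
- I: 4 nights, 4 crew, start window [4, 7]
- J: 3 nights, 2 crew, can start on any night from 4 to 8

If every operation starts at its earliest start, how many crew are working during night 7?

4

At early start, night 7 has: I.
Demand: 4 = 4.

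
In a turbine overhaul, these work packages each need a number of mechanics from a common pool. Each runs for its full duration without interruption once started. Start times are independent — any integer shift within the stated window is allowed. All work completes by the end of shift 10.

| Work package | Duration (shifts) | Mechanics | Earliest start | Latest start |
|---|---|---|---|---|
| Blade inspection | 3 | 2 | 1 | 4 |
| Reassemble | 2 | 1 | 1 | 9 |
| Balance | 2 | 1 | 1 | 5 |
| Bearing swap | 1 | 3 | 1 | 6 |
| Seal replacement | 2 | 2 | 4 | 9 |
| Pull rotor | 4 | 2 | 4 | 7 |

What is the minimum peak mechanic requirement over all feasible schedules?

3

Early-start (Blade inspection@1, Reassemble@1, Balance@1, Bearing swap@1, Seal replacement@4, Pull rotor@4) gives peak 7: s1:7  s2:4  s3:2  s4:4  s5:4  s6:2  s7:2  s8:0  s9:0  s10:0.
Shift Balance→3, Bearing swap→6, Pull rotor→7.
Schedule Blade inspection@1, Reassemble@1, Balance@3, Bearing swap@6, Seal replacement@4, Pull rotor@7: s1:3  s2:3  s3:3  s4:3  s5:2  s6:3  s7:2  s8:2  s9:2  s10:2 — peak 3.
Total mechanic-shifts = 25 over 10 shifts ⇒ peak ≥ ⌈25/10⌉ = 3, so 3 is optimal.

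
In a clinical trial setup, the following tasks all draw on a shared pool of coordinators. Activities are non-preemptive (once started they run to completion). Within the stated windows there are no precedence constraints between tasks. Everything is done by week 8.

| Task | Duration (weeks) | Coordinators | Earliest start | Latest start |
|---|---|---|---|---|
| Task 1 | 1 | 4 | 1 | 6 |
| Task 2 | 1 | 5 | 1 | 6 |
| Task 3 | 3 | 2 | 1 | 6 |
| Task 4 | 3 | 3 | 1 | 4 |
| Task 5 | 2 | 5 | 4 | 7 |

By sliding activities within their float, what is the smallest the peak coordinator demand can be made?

5

Early-start (Task 1@1, Task 2@1, Task 3@1, Task 4@1, Task 5@4) gives peak 14: w1:14  w2:5  w3:5  w4:5  w5:5  w6:0  w7:0  w8:0.
Shift Task 2→2, Task 3→3, Task 4→3, Task 5→6.
Schedule Task 1@1, Task 2@2, Task 3@3, Task 4@3, Task 5@6: w1:4  w2:5  w3:5  w4:5  w5:5  w6:5  w7:5  w8:0 — peak 5.
Total coordinator-weeks = 34 over 8 weeks ⇒ peak ≥ ⌈34/8⌉ = 5, so 5 is optimal.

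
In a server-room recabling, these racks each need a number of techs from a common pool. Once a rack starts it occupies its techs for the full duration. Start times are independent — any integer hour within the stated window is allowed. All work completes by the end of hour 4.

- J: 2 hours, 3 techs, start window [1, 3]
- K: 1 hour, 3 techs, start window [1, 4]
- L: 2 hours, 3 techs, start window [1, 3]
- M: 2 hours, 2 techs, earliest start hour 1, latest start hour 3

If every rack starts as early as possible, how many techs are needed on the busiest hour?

Early-start schedule: J@1, K@1, L@1, M@1.
Load per hour: hour 1: 11, hour 2: 8, hour 3: 0, hour 4: 0.
Peak is 11.

11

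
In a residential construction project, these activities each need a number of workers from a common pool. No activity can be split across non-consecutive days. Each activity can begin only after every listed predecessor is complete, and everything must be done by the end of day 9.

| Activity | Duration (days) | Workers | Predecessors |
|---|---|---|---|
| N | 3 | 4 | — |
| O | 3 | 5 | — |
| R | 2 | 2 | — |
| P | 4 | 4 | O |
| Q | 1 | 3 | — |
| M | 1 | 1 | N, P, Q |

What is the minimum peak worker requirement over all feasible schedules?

Early-start (N@1, O@1, R@1, P@4, Q@1, M@8) gives peak 14: d1:14  d2:11  d3:9  d4:4  d5:4  d6:4  d7:4  d8:1  d9:0.
Shift N→4, Q→3.
Schedule N@4, O@1, R@1, P@4, Q@3, M@8: d1:7  d2:7  d3:8  d4:8  d5:8  d6:8  d7:4  d8:1  d9:0 — peak 8.

8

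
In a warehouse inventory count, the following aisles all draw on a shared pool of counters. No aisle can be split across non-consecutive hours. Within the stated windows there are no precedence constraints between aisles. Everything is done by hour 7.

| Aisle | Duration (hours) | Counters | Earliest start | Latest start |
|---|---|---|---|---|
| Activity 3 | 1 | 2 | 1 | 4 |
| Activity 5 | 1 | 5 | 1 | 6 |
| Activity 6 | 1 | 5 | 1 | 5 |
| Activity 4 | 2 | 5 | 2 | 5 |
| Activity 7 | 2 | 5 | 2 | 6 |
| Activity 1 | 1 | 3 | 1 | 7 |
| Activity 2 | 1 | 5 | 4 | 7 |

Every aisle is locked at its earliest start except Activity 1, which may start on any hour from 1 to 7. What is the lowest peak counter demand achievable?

Activity 1@1: h1:15  h2:10  h3:10  h4:5  h5:0  h6:0  h7:0 → peak 15
Activity 1@2: h1:12  h2:13  h3:10  h4:5  h5:0  h6:0  h7:0 → peak 13
Activity 1@3: h1:12  h2:10  h3:13  h4:5  h5:0  h6:0  h7:0 → peak 13
Activity 1@4: h1:12  h2:10  h3:10  h4:8  h5:0  h6:0  h7:0 → peak 12
Activity 1@5: h1:12  h2:10  h3:10  h4:5  h5:3  h6:0  h7:0 → peak 12
Activity 1@6: h1:12  h2:10  h3:10  h4:5  h5:0  h6:3  h7:0 → peak 12
Activity 1@7: h1:12  h2:10  h3:10  h4:5  h5:0  h6:0  h7:3 → peak 12
Best is Activity 1@4, peak 12.

12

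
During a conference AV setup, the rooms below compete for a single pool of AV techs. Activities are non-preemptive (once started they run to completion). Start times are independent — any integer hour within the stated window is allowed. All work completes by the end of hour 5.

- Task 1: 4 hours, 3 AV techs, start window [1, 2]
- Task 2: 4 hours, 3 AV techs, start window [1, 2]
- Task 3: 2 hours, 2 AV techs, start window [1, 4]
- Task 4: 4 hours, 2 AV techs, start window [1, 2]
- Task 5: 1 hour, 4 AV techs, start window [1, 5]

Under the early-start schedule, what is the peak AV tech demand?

Early-start schedule: Task 1@1, Task 2@1, Task 3@1, Task 4@1, Task 5@1.
Load per hour: hour 1: 14, hour 2: 10, hour 3: 8, hour 4: 8, hour 5: 0.
Peak is 14.

14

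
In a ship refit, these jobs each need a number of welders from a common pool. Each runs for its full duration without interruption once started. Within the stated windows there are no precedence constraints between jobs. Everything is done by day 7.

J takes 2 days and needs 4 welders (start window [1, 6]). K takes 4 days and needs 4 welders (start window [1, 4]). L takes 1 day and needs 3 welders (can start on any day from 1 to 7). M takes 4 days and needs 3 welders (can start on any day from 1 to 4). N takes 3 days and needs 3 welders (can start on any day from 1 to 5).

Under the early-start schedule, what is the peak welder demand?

Early-start schedule: J@1, K@1, L@1, M@1, N@1.
Load per day: day 1: 17, day 2: 14, day 3: 10, day 4: 7, day 5: 0, day 6: 0, day 7: 0.
Peak is 17.

17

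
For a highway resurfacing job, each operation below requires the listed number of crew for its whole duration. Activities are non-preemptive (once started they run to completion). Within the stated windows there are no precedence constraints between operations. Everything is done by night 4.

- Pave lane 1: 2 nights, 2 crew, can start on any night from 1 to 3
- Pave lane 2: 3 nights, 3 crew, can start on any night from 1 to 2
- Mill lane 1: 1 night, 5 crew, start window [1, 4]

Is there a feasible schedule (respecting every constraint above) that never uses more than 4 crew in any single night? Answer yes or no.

Total crew member-nights = 18; over 4 nights the average is 18/4 > 4, so some night must exceed 4.

no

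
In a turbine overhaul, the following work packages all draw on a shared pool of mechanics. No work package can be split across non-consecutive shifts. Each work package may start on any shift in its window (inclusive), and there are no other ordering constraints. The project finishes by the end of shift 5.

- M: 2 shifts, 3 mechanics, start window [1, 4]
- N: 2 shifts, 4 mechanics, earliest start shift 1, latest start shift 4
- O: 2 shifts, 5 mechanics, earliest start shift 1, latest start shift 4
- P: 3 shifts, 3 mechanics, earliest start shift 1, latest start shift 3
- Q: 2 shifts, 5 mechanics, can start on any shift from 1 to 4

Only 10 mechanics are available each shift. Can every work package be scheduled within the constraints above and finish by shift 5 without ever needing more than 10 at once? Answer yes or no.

yes

Schedule M@1, N@1, O@3, P@1, Q@4: s1:10  s2:10  s3:8  s4:10  s5:5 — peak 10 ≤ 10.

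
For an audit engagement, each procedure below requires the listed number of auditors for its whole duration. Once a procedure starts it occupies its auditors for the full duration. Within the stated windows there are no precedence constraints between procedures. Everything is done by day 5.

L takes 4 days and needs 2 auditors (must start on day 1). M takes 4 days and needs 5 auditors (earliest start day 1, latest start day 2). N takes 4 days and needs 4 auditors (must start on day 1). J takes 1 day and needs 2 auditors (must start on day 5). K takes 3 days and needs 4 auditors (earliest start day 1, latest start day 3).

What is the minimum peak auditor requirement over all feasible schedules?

Schedule L@1, M@1, N@1, J@5, K@1: d1:15  d2:15  d3:15  d4:11  d5:2 — peak 15.
No arrangement of the 6 feasible schedules does better.

15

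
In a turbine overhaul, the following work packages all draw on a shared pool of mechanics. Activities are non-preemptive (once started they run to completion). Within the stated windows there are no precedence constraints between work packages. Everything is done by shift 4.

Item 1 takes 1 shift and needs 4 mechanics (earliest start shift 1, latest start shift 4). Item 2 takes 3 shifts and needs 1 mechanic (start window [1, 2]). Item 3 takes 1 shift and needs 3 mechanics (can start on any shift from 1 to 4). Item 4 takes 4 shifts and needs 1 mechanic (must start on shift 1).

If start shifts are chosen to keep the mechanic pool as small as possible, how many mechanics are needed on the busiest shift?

Early-start (Item 1@1, Item 2@1, Item 3@1, Item 4@1) gives peak 9: s1:9  s2:2  s3:2  s4:1.
Shift Item 2→2, Item 3→2.
Schedule Item 1@1, Item 2@2, Item 3@2, Item 4@1: s1:5  s2:5  s3:2  s4:2 — peak 5.

5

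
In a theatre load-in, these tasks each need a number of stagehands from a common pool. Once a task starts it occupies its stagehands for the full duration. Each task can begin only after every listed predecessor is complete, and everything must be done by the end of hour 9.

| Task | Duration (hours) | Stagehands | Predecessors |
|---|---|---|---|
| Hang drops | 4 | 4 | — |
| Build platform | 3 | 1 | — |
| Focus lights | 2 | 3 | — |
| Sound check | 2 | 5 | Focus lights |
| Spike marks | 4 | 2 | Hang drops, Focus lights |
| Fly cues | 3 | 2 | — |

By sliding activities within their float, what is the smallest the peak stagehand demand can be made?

Early-start (Hang drops@1, Build platform@1, Focus lights@1, Sound check@3, Spike marks@5, Fly cues@1) gives peak 12: h1:10  h2:10  h3:12  h4:9  h5:2  h6:2  h7:2  h8:2  h9:0.
Shift Focus lights→4, Sound check→6, Spike marks→6.
Schedule Hang drops@1, Build platform@1, Focus lights@4, Sound check@6, Spike marks@6, Fly cues@1: h1:7  h2:7  h3:7  h4:7  h5:3  h6:7  h7:7  h8:2  h9:2 — peak 7.

7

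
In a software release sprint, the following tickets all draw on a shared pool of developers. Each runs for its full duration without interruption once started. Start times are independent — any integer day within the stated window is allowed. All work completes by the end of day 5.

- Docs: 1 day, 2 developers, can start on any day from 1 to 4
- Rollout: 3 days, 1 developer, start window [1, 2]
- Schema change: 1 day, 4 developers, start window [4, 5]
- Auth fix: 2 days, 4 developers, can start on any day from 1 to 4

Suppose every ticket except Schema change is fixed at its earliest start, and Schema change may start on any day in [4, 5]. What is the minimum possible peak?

7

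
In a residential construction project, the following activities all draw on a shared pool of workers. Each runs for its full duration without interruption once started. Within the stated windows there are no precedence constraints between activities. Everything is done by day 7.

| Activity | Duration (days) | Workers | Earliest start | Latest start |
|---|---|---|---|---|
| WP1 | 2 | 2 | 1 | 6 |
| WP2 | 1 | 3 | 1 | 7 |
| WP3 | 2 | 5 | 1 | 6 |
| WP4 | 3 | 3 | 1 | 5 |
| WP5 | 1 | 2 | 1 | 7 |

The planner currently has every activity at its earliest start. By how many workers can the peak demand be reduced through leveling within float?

10

Early-start peak: d1:15  d2:10  d3:3  d4:0  d5:0  d6:0  d7:0 ⇒ 15.
Leveled (WP1@1, WP2@1, WP3@3, WP4@5, WP5@2): d1:5  d2:4  d3:5  d4:5  d5:3  d6:3  d7:3 ⇒ 5.
Reduction 15 − 5 = 10.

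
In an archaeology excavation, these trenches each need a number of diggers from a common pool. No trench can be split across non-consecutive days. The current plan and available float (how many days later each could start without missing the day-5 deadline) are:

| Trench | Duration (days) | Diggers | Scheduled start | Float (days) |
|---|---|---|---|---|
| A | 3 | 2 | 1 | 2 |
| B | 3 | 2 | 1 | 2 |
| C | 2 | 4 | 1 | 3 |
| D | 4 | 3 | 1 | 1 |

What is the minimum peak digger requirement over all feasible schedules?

Early-start (A@1, B@1, C@1, D@1) gives peak 11: d1:11  d2:11  d3:7  d4:3  d5:0.
Shift C→4.
Schedule A@1, B@1, C@4, D@1: d1:7  d2:7  d3:7  d4:7  d5:4 — peak 7.
Total digger-days = 32 over 5 days ⇒ peak ≥ ⌈32/5⌉ = 7, so 7 is optimal.

7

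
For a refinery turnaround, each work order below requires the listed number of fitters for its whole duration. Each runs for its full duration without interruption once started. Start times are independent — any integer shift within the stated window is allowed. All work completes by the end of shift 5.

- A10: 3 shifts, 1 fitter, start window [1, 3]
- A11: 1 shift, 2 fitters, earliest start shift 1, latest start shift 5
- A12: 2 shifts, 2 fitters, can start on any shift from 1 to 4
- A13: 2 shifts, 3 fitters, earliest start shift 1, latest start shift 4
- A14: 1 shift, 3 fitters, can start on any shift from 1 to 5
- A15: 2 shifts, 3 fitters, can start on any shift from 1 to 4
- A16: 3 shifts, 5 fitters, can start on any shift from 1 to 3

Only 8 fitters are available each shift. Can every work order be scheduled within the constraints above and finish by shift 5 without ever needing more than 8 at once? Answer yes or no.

yes

Schedule A10@1, A11@2, A12@2, A13@1, A14@1, A15@4, A16@3: s1:7  s2:8  s3:8  s4:8  s5:8 — peak 8 ≤ 8.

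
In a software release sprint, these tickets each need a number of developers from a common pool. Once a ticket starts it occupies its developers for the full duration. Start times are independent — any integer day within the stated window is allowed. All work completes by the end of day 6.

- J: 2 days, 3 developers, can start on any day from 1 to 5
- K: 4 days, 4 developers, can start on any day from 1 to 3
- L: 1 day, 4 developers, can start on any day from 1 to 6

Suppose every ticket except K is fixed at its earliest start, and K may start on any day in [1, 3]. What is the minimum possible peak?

K@1: d1:11  d2:7  d3:4  d4:4  d5:0  d6:0 → peak 11
K@2: d1:7  d2:7  d3:4  d4:4  d5:4  d6:0 → peak 7
K@3: d1:7  d2:3  d3:4  d4:4  d5:4  d6:4 → peak 7
Best is K@2, peak 7.

7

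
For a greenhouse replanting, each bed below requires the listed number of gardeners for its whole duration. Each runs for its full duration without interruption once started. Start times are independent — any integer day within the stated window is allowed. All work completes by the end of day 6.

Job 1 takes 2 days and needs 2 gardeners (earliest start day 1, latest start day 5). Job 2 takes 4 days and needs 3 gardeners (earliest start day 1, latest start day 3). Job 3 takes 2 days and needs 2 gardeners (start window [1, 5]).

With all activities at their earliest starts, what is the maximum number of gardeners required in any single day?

7

Early-start schedule: Job 1@1, Job 2@1, Job 3@1.
Load per day: day 1: 7, day 2: 7, day 3: 3, day 4: 3, day 5: 0, day 6: 0.
Peak is 7.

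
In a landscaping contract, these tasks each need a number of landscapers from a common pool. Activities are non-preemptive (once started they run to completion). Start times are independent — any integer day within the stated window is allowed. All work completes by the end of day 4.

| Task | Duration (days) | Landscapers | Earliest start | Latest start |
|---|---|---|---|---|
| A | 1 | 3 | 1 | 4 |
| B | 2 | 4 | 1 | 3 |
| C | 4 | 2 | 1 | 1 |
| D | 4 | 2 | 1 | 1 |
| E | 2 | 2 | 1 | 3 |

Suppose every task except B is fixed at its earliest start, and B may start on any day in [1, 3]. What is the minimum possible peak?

9

B@1: d1:13  d2:10  d3:4  d4:4 → peak 13
B@2: d1:9  d2:10  d3:8  d4:4 → peak 10
B@3: d1:9  d2:6  d3:8  d4:8 → peak 9
Best is B@3, peak 9.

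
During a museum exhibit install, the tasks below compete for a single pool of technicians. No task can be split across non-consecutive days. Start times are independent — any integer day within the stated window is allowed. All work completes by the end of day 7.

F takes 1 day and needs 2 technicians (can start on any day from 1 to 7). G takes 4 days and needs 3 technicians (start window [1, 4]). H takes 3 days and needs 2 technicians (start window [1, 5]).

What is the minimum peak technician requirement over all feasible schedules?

4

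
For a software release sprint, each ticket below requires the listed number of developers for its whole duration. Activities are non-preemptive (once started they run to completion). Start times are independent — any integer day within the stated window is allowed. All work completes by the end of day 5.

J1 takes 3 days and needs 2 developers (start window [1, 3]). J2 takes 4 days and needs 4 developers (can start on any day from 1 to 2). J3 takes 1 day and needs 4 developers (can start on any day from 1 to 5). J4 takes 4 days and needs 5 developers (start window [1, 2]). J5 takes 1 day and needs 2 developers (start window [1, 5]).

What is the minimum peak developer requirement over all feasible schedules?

11

Early-start (J1@1, J2@1, J3@1, J4@1, J5@1) gives peak 17: d1:17  d2:11  d3:11  d4:9  d5:0.
Shift J4→2, J5→4.
Schedule J1@1, J2@1, J3@1, J4@2, J5@4: d1:10  d2:11  d3:11  d4:11  d5:5 — peak 11.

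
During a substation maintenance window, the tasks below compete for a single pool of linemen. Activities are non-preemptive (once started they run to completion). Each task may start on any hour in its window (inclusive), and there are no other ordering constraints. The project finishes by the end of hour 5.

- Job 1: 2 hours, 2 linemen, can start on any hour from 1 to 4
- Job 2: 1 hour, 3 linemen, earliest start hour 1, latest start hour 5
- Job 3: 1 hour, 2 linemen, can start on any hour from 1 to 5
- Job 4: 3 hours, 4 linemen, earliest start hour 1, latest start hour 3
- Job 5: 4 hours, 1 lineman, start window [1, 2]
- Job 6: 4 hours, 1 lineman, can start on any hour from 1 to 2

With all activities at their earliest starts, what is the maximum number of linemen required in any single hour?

Early-start schedule: Job 1@1, Job 2@1, Job 3@1, Job 4@1, Job 5@1, Job 6@1.
Load per hour: hour 1: 13, hour 2: 8, hour 3: 6, hour 4: 2, hour 5: 0.
Peak is 13.

13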